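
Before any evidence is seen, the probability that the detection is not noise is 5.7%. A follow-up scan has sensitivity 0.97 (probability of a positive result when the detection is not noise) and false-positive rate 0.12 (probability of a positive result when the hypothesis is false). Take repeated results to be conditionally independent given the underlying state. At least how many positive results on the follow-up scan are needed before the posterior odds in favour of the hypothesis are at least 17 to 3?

Prior odds = 0.057/0.943 = 57/943.
Likelihood ratio of a positive result = 0.97/0.12 = 97/12.
Target odds = 17/3.
Require (97/12)ⁿ ≥ 17/3 ÷ (57/943) = 16031/171.
(97/12)² = 9409/144 falls short of 16031/171 but (97/12)³ = 912673/1728 reaches it, so n = 3.

3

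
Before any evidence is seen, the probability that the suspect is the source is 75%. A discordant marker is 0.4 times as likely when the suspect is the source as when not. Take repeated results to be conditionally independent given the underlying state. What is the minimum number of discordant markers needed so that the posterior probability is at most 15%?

4

Prior odds = 0.75/0.25 = 3.
Likelihood ratio per discordant marker = 0.4.
Target odds: 0.15 ÷ 0.85 = 3/17.
Need 3 × 0.4ⁿ ≤ 3/17, i.e. 0.4ⁿ ≤ 1/17.
0.4³ = 0.064 is still above 1/17 but 0.4⁴ = 0.0256 is at or below it, so n = 4.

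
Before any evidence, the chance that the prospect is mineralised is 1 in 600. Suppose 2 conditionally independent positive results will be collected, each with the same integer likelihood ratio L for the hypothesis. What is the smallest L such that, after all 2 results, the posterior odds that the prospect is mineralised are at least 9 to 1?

74

Prior odds = (1/600)/(599/600) = 1/599.
Target odds = 9.
Need L² ≥ 9 ÷ (1/599) = 5391.
73² = 5329 < 5391 ≤ 5476 = 74², so L = 74.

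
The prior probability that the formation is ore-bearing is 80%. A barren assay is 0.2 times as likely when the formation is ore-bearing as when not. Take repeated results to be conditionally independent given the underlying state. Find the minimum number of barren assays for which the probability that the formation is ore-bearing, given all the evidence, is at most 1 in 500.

Prior odds: 0.8 ÷ 0.2 = 4.
Likelihood ratio per barren assay = 0.2.
Target odds: 0.002 ÷ 0.998 = 1/499.
Need 4 × 0.2ⁿ ≤ 1/499, i.e. 0.2ⁿ ≤ 1/1996.
0.2⁴ = 0.0016 is still above 1/1996 but 0.2⁵ = 0.00032 is at or below it, so n = 5.

5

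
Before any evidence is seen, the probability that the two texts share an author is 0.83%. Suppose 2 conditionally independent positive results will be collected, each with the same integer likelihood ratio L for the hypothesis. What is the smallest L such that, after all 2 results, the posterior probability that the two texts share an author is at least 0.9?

33

Prior odds = 0.0083/0.9917 = 83/9917.
Target odds = 0.9/0.1 = 9.
Need L² ≥ 9 ÷ (83/9917) = 89253/83.
32² = 1024 < 89253/83 ≤ 1089 = 33², so L = 33.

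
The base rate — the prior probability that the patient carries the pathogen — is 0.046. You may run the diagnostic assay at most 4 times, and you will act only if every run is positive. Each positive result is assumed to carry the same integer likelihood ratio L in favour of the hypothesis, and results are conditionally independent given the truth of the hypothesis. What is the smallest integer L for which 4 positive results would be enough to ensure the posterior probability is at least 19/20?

5

Prior odds = 0.046/0.954 = 23/477.
Target odds = 0.95/0.05 = 19.
Need L⁴ ≥ 19 ÷ (23/477) = 9063/23.
4⁴ = 256 < 9063/23 ≤ 625 = 5⁴, so L = 5.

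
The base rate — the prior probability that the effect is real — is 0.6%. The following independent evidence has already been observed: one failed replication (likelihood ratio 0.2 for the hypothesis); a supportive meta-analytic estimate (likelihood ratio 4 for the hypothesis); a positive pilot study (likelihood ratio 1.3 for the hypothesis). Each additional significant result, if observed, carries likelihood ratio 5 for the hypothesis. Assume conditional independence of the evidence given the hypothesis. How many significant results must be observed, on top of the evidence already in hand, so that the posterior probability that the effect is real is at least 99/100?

7

Prior odds = 0.006/0.994 = 3/497.
Combined Bayes factor of the evidence already in hand = 0.2 × 4 × 1.3 = 1.04.
Odds after that evidence = (3/497) × 1.04 = 78/12425.
Target odds = 0.99/0.01 = 99.
Need 5ⁿ ≥ 99 ÷ (78/12425) = 410025/26.
5⁶ = 15625 falls short of 410025/26 but 5⁷ = 78125 reaches it, so n = 7.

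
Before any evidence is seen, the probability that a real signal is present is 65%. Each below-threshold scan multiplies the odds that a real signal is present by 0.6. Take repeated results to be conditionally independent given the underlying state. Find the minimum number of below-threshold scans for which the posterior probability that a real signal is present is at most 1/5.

Prior odds: 0.65 ÷ 0.35 = 13/7.
Likelihood ratio per below-threshold scan = 0.6.
Target posterior odds = 0.2/0.8 = 0.25.
Need (13/7) × 0.6ⁿ ≤ 0.25, i.e. 0.6ⁿ ≤ 7/52.
0.6³ = 0.216 is still above 7/52 but 0.6⁴ = 0.1296 is at or below it, so n = 4.

4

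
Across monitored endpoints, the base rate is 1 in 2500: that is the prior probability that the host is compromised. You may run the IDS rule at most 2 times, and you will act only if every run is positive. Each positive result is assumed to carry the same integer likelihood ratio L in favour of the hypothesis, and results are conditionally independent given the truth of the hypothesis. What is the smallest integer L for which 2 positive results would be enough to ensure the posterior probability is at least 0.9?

150

Prior odds = 0.0004/0.9996 = 1/2499.
Target odds = 0.9/0.1 = 9.
Need L² ≥ 9 ÷ (1/2499) = 22491.
149² = 22201 < 22491 ≤ 22500 = 150², so L = 150.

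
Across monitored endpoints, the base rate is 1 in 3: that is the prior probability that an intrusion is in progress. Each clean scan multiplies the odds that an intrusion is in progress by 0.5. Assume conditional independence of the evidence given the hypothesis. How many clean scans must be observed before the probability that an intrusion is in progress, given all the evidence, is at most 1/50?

Prior odds = (1/3)/(2/3) = 0.5.
Likelihood ratio per clean scan = 0.5.
Target odds: 0.02 ÷ 0.98 = 1/49.
Need 0.5 × 0.5ⁿ ≤ 1/49, i.e. 0.5ⁿ ≤ 2/49.
0.5⁴ = 0.0625 is still above 2/49 but 0.5⁵ = 0.03125 is at or below it, so n = 5.

5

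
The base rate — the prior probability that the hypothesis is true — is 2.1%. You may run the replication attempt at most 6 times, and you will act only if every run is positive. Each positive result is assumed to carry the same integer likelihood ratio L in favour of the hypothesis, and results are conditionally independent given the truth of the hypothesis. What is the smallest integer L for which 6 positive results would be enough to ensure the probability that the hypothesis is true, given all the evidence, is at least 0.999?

Prior odds = 0.021/0.979 = 21/979.
Target odds = 0.999/0.001 = 999.
Need L⁶ ≥ 999 ÷ (21/979) = 326007/7.
5⁶ = 15625 < 326007/7 ≤ 46656 = 6⁶, so L = 6.

6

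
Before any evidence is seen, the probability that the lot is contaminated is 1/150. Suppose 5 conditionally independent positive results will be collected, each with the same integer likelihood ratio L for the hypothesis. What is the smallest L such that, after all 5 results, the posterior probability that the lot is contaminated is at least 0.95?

Prior odds = (1/150)/(149/150) = 1/149.
Target odds = 0.95/0.05 = 19.
Need L⁵ ≥ 19 ÷ (1/149) = 2831.
4⁵ = 1024 < 2831 ≤ 3125 = 5⁵, so L = 5.

5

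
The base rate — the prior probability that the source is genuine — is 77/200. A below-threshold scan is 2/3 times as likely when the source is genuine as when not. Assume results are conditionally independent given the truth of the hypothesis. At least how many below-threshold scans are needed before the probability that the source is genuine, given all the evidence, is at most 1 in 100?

Prior odds = 0.385/0.615 = 77/123.
Likelihood ratio per below-threshold scan = 2/3.
Target odds: 0.01 ÷ 0.99 = 1/99.
Need (77/123) × (2/3)ⁿ ≤ 1/99, i.e. (2/3)ⁿ ≤ 41/2541.
(2/3)¹⁰ = 1024/59049 is still above 41/2541 but (2/3)¹¹ = 2048/177147 is at or below it, so n = 11.

11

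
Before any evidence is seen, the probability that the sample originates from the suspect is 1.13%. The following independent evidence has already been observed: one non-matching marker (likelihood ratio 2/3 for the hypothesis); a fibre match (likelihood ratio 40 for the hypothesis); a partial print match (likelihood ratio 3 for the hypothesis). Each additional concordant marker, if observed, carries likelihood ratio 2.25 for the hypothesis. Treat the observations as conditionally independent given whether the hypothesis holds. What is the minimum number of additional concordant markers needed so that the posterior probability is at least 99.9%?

9

Prior odds = 0.0113/0.9887 = 113/9887.
Combined Bayes factor of the evidence already in hand = (2/3) × 40 × 3 = 80.
Odds after that evidence = (113/9887) × 80 = 9040/9887.
Target odds = 0.999/0.001 = 999.
Need 2.25ⁿ ≥ 999 ÷ (9040/9887) = 9877113/9040.
2.25⁸ = 43046721/65536 falls short of 9877113/9040 but 2.25⁹ = 387420489/262144 reaches it, so n = 9.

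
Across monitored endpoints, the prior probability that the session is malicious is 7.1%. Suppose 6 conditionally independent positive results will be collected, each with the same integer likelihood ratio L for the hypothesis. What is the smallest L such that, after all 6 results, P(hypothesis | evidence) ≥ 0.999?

5

Prior odds = 0.071/0.929 = 71/929.
Target odds = 0.999/0.001 = 999.
Need L⁶ ≥ 999 ÷ (71/929) = 928071/71.
4⁶ = 4096 < 928071/71 ≤ 15625 = 5⁶, so L = 5.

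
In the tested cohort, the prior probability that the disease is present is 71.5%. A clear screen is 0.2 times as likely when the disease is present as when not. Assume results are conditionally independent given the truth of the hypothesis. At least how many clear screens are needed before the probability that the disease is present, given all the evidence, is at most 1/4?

Prior odds: 0.715 ÷ 0.285 = 143/57.
Likelihood ratio per clear screen = 0.2.
Target posterior odds = 0.25/0.75 = 1/3.
Require 0.2ⁿ ≤ 1/3 ÷ (143/57) = 19/143.
0.2¹ = 0.2 is still above 19/143 but 0.2² = 0.04 is at or below it, so n = 2.

2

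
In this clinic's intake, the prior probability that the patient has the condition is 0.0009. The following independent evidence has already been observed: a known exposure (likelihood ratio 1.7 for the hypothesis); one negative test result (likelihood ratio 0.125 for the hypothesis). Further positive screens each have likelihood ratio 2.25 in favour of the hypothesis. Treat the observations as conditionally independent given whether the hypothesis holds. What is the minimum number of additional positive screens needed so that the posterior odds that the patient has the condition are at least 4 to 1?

13

Prior odds = 0.0009/0.9991 = 9/9991.
Combined Bayes factor of the evidence already in hand = 1.7 × 0.125 = 0.2125.
Odds after that evidence = (9/9991) × 0.2125 = 153/799280.
Target odds = 4.
Need 2.25ⁿ ≥ 4 ÷ (153/799280) = 3197120/153.
2.25¹² ≈16834.1 falls short of 3197120/153 but 2.25¹³ ≈37876.8 reaches it, so n = 13.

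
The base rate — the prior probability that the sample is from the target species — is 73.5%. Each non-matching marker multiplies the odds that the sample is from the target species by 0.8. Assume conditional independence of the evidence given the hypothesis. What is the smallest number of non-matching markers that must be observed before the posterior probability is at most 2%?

23

Prior odds: 0.735 ÷ 0.265 = 147/53.
Likelihood ratio per non-matching marker = 0.8.
Target posterior odds = 0.02/0.98 = 1/49.
Require 0.8ⁿ ≤ 1/49 ÷ (147/53) = 53/7203.
0.8²² ≈0.0073787 is still above 53/7203 but 0.8²³ ≈0.00590296 is at or below it, so n = 23.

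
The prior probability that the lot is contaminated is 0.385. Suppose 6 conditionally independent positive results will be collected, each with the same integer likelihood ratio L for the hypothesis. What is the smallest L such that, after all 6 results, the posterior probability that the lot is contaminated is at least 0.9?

Prior odds = 0.385/0.615 = 77/123.
Target odds = 0.9/0.1 = 9.
Need L⁶ ≥ 9 ÷ (77/123) = 1107/77.
1⁶ = 1 < 1107/77 ≤ 64 = 2⁶, so L = 2.

2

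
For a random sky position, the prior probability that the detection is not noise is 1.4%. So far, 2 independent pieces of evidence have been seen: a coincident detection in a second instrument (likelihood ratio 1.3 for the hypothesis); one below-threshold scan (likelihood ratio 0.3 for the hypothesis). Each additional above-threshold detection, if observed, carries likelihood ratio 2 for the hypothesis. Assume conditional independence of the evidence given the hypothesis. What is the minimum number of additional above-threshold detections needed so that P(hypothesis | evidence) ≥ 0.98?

14

Prior odds = 0.014/0.986 = 7/493.
Combined Bayes factor of the evidence already in hand = 1.3 × 0.3 = 0.39.
Odds after that evidence = (7/493) × 0.39 = 273/49300.
Target odds = 0.98/0.02 = 49.
Need 2ⁿ ≥ 49 ÷ (273/49300) = 345100/39.
2¹³ = 8192 falls short of 345100/39 but 2¹⁴ = 16384 reaches it, so n = 14.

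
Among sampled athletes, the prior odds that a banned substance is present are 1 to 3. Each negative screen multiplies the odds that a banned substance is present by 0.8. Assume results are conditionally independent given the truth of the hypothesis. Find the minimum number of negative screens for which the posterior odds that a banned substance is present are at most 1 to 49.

Prior odds = 1/3.
Likelihood ratio per negative screen = 0.8.
Target odds = 1/49.
Require 0.8ⁿ ≤ 1/49 ÷ (1/3) = 3/49.
0.8¹² = 16777216/244140625 is still above 3/49 but 0.8¹³ ≈0.0549756 is at or below it, so n = 13.

13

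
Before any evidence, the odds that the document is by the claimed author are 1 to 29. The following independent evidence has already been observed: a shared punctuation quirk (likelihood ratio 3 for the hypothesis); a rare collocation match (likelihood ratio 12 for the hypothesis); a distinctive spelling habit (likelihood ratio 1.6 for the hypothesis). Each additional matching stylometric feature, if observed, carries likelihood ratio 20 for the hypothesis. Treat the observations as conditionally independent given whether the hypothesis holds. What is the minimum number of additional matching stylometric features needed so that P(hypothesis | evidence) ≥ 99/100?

Prior odds = 1/29.
Combined Bayes factor of the evidence already in hand = 3 × 12 × 1.6 = 57.6.
Odds after that evidence = (1/29) × 57.6 = 288/145.
Target odds = 0.99/0.01 = 99.
Need 20ⁿ ≥ 99 ÷ (288/145) = 49.84375.
20¹ = 20 falls short of 49.84375 but 20² = 400 reaches it, so n = 2.

2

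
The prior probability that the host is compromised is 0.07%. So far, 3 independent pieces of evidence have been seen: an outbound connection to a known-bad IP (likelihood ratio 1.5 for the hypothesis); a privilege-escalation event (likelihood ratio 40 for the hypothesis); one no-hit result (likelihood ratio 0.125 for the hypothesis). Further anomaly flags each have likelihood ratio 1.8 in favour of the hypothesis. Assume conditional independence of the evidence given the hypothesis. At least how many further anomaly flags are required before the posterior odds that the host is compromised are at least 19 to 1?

14

Prior odds = 0.0007/0.9993 = 7/9993.
Combined Bayes factor of the evidence already in hand = 1.5 × 40 × 0.125 = 7.5.
Odds after that evidence = (7/9993) × 7.5 = 35/6662.
Target odds = 19.
Need 1.8ⁿ ≥ 19 ÷ (35/6662) = 126578/35.
1.8¹³ ≈2082.3 falls short of 126578/35 but 1.8¹⁴ ≈3748.13 reaches it, so n = 14.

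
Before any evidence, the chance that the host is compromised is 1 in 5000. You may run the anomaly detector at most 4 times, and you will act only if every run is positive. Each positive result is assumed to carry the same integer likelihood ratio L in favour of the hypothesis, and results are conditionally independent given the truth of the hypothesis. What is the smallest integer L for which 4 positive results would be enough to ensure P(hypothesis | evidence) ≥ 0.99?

27

Prior odds = 0.0002/0.9998 = 1/4999.
Target odds = 0.99/0.01 = 99.
Need L⁴ ≥ 99 ÷ (1/4999) = 494901.
26⁴ = 456976 < 494901 ≤ 531441 = 27⁴, so L = 27.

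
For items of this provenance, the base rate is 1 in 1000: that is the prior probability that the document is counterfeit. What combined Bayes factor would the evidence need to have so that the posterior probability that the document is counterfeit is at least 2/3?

1998

Prior odds = 0.001/0.999 = 1/999.
Target odds = (2/3)/(1/3) = 2.
Required Bayes factor = 2 ÷ (1/999) = 1998.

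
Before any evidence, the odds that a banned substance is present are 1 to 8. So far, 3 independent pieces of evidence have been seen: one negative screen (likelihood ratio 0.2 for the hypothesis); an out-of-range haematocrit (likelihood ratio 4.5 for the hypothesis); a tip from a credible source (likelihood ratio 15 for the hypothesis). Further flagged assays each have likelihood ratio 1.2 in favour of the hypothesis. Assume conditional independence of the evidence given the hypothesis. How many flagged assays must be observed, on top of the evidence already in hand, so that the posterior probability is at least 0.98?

19

Prior odds = 0.125.
Combined Bayes factor of the evidence already in hand = 0.2 × 4.5 × 15 = 13.5.
Odds after that evidence = 0.125 × 13.5 = 1.6875.
Target odds = 0.98/0.02 = 49.
Need 1.2ⁿ ≥ 49 ÷ 1.6875 = 784/27.
1.2¹⁸ ≈26.6233 falls short of 784/27 but 1.2¹⁹ ≈31.948 reaches it, so n = 19.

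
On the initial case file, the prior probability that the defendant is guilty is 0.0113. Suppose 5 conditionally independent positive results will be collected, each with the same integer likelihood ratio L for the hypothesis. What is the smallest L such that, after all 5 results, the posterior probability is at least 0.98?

6

Prior odds = 0.0113/0.9887 = 113/9887.
Target odds = 0.98/0.02 = 49.
Need L⁵ ≥ 49 ÷ (113/9887) = 484463/113.
5⁵ = 3125 < 484463/113 ≤ 7776 = 6⁵, so L = 6.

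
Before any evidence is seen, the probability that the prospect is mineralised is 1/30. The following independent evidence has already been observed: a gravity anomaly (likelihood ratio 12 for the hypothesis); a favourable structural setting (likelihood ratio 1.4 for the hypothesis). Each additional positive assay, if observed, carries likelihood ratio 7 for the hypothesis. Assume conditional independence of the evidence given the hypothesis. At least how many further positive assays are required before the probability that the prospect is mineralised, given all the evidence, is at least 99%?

3

Prior odds = (1/30)/(29/30) = 1/29.
Combined Bayes factor of the evidence already in hand = 12 × 1.4 = 16.8.
Odds after that evidence = (1/29) × 16.8 = 84/145.
Target odds = 0.99/0.01 = 99.
Need 7ⁿ ≥ 99 ÷ (84/145) = 4785/28.
7² = 49 falls short of 4785/28 but 7³ = 343 reaches it, so n = 3.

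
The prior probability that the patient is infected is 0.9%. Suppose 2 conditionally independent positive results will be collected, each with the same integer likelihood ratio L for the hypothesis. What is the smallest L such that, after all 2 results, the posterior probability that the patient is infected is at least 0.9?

Prior odds = 0.009/0.991 = 9/991.
Target odds = 0.9/0.1 = 9.
Need L² ≥ 9 ÷ (9/991) = 991.
31² = 961 < 991 ≤ 1024 = 32², so L = 32.

32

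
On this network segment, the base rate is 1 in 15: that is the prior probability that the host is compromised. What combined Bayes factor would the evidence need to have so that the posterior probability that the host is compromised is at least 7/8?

Prior odds = (1/15)/(14/15) = 1/14.
Target odds = 0.875/0.125 = 7.
Required Bayes factor = 7 ÷ (1/14) = 98.

98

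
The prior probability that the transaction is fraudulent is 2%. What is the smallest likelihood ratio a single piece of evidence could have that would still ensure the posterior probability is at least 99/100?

Prior odds = 0.02/0.98 = 1/49.
Target odds = 0.99/0.01 = 99.
Required Bayes factor = 99 ÷ (1/49) = 4851.

4851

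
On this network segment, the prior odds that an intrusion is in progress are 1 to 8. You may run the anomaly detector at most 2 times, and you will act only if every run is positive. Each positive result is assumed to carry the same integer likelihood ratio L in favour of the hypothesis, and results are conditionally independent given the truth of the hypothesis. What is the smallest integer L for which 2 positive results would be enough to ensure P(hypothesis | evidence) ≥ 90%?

Prior odds = 0.125.
Target odds = 0.9/0.1 = 9.
Need L² ≥ 9 ÷ 0.125 = 72.
8² = 64 < 72 ≤ 81 = 9², so L = 9.

9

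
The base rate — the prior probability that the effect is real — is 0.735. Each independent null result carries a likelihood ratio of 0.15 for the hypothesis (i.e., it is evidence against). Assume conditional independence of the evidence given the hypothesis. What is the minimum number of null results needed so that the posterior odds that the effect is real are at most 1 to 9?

Prior odds = 0.735/0.265 = 147/53.
Likelihood ratio per null result = 0.15.
Target odds = 1/9.
Need (147/53) × 0.15ⁿ ≤ 1/9, i.e. 0.15ⁿ ≤ 53/1323.
0.15¹ = 0.15 is still above 53/1323 but 0.15² = 0.0225 is at or below it, so n = 2.

2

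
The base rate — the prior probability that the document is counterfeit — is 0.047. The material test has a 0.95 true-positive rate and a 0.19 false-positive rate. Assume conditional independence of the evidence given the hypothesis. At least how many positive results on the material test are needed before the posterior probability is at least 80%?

Prior odds: 0.047 ÷ 0.953 = 47/953.
Likelihood ratio of a positive result = 0.95/0.19 = 5.
Target odds: 0.8 ÷ 0.2 = 4.
Need (47/953) × 5ⁿ ≥ 4, i.e. 5ⁿ ≥ 3812/47.
5² = 25 falls short of 3812/47 but 5³ = 125 reaches it, so n = 3.

3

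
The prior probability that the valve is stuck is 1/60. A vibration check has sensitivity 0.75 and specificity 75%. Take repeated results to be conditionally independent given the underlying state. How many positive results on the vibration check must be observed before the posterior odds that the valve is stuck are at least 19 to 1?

Prior odds: (1/60) ÷ (59/60) = 1/59.
False-positive rate = 1 − 0.75 = 0.25; likelihood ratio of a positive = 0.75/0.25 = 3.
Target odds = 19.
Need (1/59) × 3ⁿ ≥ 19, i.e. 3ⁿ ≥ 1121.
3⁶ = 729 falls short of 1121 but 3⁷ = 2187 reaches it, so n = 7.

7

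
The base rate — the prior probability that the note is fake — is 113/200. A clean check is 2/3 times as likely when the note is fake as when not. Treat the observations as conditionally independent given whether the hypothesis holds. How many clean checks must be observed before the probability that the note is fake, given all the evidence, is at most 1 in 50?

11

Prior odds = 0.565/0.435 = 113/87.
Likelihood ratio per clean check = 2/3.
Target posterior odds = 0.02/0.98 = 1/49.
Require (2/3)ⁿ ≤ 1/49 ÷ (113/87) = 87/5537.
(2/3)¹⁰ = 1024/59049 is still above 87/5537 but (2/3)¹¹ = 2048/177147 is at or below it, so n = 11.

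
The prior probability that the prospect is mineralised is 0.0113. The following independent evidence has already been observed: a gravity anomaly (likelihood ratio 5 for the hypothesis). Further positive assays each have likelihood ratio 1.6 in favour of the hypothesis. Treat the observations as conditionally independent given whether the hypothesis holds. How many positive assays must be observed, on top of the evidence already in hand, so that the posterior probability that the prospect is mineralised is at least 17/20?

10

Prior odds = 0.0113/0.9887 = 113/9887.
Bayes factor of the evidence already in hand = 5.
Odds after that evidence = (113/9887) × 5 = 565/9887.
Target odds = 0.85/0.15 = 17/3.
Need 1.6ⁿ ≥ 17/3 ÷ (565/9887) = 168079/1695.
1.6⁹ = 134217728/1953125 falls short of 168079/1695 but 1.6¹⁰ ≈109.951 reaches it, so n = 10.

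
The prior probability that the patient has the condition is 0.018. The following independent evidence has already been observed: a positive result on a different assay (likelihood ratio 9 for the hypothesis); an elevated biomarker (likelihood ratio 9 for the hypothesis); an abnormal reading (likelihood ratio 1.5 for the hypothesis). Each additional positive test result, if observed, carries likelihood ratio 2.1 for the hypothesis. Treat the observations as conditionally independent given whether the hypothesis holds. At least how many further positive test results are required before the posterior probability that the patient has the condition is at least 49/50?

5

Prior odds = 0.018/0.982 = 9/491.
Combined Bayes factor of the evidence already in hand = 9 × 9 × 1.5 = 121.5.
Odds after that evidence = (9/491) × 121.5 = 2187/982.
Target odds = 0.98/0.02 = 49.
Need 2.1ⁿ ≥ 49 ÷ (2187/982) = 48118/2187.
2.1⁴ = 19.4481 falls short of 48118/2187 but 2.1⁵ = 4084101/100000 reaches it, so n = 5.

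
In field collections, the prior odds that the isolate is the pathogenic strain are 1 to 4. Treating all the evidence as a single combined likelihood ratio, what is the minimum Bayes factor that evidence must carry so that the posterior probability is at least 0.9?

Prior odds = 0.25.
Target odds = 0.9/0.1 = 9.
Required Bayes factor = 9 ÷ 0.25 = 36.

36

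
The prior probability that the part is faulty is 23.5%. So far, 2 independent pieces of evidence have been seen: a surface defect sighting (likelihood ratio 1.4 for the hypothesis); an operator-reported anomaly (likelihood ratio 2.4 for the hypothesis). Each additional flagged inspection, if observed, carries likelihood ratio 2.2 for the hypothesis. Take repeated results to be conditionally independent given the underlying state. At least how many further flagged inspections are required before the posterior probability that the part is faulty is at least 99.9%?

9

Prior odds = 0.235/0.765 = 47/153.
Combined Bayes factor of the evidence already in hand = 1.4 × 2.4 = 3.36.
Odds after that evidence = (47/153) × 3.36 = 1316/1275.
Target odds = 0.999/0.001 = 999.
Need 2.2ⁿ ≥ 999 ÷ (1316/1275) = 1273725/1316.
2.2⁸ = 214358881/390625 falls short of 1273725/1316 but 2.2⁹ ≈1207.27 reaches it, so n = 9.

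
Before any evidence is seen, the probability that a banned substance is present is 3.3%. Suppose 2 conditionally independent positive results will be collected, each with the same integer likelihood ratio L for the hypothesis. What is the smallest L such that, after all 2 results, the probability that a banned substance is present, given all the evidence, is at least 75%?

Prior odds = 0.033/0.967 = 33/967.
Target odds = 0.75/0.25 = 3.
Need L² ≥ 3 ÷ (33/967) = 967/11.
9² = 81 < 967/11 ≤ 100 = 10², so L = 10.

10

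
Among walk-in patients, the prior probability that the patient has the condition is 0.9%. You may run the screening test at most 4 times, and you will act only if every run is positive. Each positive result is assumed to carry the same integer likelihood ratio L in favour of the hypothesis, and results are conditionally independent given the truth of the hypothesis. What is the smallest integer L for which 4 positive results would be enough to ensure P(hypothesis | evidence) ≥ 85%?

Prior odds = 0.009/0.991 = 9/991.
Target odds = 0.85/0.15 = 17/3.
Need L⁴ ≥ 17/3 ÷ (9/991) = 16847/27.
4⁴ = 256 < 16847/27 ≤ 625 = 5⁴, so L = 5.

5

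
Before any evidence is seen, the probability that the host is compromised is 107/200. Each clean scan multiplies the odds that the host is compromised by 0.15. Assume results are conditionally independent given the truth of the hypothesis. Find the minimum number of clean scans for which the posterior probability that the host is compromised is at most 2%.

3

Prior odds: 0.535 ÷ 0.465 = 107/93.
Likelihood ratio per clean scan = 0.15.
Target odds: 0.02 ÷ 0.98 = 1/49.
Need (107/93) × 0.15ⁿ ≤ 1/49, i.e. 0.15ⁿ ≤ 93/5243.
0.15² = 0.0225 is still above 93/5243 but 0.15³ = 0.003375 is at or below it, so n = 3.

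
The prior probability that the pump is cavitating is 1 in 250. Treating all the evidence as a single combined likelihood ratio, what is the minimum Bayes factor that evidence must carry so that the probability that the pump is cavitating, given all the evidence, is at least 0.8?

Prior odds = 0.004/0.996 = 1/249.
Target odds = 0.8/0.2 = 4.
Required Bayes factor = 4 ÷ (1/249) = 996.

996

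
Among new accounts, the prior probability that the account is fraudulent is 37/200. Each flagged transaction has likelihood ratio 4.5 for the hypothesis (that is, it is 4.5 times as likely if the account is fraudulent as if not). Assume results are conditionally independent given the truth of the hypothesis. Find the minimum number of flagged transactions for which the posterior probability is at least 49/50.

4

Prior odds: 0.185 ÷ 0.815 = 37/163.
Likelihood ratio per flagged transaction = 4.5.
Target posterior odds = 0.98/0.02 = 49.
Need (37/163) × 4.5ⁿ ≥ 49, i.e. 4.5ⁿ ≥ 7987/37.
4.5³ = 91.125 falls short of 7987/37 but 4.5⁴ = 410.0625 reaches it, so n = 4.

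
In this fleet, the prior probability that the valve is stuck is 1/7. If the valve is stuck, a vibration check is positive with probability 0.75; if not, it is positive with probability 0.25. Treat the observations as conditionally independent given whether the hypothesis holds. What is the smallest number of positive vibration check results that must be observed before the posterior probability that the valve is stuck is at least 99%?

Prior odds = (1/7)/(6/7) = 1/6.
Likelihood ratio of a positive = 0.75/0.25 = 3.
Target odds: 0.99 ÷ 0.01 = 99.
Need (1/6) × 3ⁿ ≥ 99, i.e. 3ⁿ ≥ 594.
3⁵ = 243 falls short of 594 but 3⁶ = 729 reaches it, so n = 6.

6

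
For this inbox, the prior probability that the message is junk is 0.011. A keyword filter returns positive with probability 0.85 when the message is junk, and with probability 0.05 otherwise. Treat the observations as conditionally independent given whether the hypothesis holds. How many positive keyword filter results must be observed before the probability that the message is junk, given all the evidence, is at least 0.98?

3

Prior odds: 0.011 ÷ 0.989 = 11/989.
Likelihood ratio of a positive result = 0.85/0.05 = 17.
Target odds: 0.98 ÷ 0.02 = 49.
Need (11/989) × 17ⁿ ≥ 49, i.e. 17ⁿ ≥ 48461/11.
17² = 289 falls short of 48461/11 but 17³ = 4913 reaches it, so n = 3.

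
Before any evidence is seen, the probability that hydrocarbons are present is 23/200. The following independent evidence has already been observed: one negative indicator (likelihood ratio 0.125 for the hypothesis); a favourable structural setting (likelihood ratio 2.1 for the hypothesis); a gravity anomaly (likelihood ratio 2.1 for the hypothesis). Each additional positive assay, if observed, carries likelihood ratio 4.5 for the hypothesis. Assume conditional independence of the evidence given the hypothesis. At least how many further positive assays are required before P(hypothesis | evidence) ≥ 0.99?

Prior odds = 0.115/0.885 = 23/177.
Combined Bayes factor of the evidence already in hand = 0.125 × 2.1 × 2.1 = 0.55125.
Odds after that evidence = (23/177) × 0.55125 = 3381/47200.
Target odds = 0.99/0.01 = 99.
Need 4.5ⁿ ≥ 99 ÷ (3381/47200) = 1557600/1127.
4.5⁴ = 410.0625 falls short of 1557600/1127 but 4.5⁵ = 1845.28125 reaches it, so n = 5.

5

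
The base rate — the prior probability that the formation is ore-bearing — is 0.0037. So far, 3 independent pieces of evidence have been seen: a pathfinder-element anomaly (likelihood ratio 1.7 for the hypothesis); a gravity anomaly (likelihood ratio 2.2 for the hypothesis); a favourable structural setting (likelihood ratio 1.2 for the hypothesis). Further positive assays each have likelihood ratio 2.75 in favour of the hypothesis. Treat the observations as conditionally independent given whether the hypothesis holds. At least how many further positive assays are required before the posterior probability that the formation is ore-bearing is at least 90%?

7

Prior odds = 0.0037/0.9963 = 37/9963.
Combined Bayes factor of the evidence already in hand = 1.7 × 2.2 × 1.2 = 4.488.
Odds after that evidence = (37/9963) × 4.488 = 6919/415125.
Target odds = 0.9/0.1 = 9.
Need 2.75ⁿ ≥ 9 ÷ (6919/415125) = 3736125/6919.
2.75⁶ = 1771561/4096 falls short of 3736125/6919 but 2.75⁷ = 19487171/16384 reaches it, so n = 7.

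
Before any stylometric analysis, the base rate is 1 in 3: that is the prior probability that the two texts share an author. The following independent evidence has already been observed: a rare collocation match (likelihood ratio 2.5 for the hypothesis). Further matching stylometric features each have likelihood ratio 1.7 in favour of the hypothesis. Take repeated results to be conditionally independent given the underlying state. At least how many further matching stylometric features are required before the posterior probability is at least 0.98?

7

Prior odds = (1/3)/(2/3) = 0.5.
Bayes factor of the evidence already in hand = 2.5.
Odds after that evidence = 0.5 × 2.5 = 1.25.
Target odds = 0.98/0.02 = 49.
Need 1.7ⁿ ≥ 49 ÷ 1.25 = 39.2.
1.7⁶ = 24137569/1000000 falls short of 39.2 but 1.7⁷ = 410338673/10000000 reaches it, so n = 7.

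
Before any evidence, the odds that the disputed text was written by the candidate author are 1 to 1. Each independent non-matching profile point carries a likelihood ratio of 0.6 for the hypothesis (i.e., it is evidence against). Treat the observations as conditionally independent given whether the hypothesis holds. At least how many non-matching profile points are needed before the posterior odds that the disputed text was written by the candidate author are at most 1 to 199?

Prior odds = 1.
Likelihood ratio per non-matching profile point = 0.6.
Target odds = 1/199.
Require 0.6ⁿ ≤ 1/199 ÷ 1 = 1/199.
0.6¹⁰ = 59049/9765625 is still above 1/199 but 0.6¹¹ = 177147/48828125 is at or below it, so n = 11.

11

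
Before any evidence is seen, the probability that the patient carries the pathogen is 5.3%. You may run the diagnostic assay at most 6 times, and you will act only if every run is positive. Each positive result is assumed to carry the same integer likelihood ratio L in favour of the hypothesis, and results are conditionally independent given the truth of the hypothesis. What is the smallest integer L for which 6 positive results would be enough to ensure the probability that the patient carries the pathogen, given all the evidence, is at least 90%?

3

Prior odds = 0.053/0.947 = 53/947.
Target odds = 0.9/0.1 = 9.
Need L⁶ ≥ 9 ÷ (53/947) = 8523/53.
2⁶ = 64 < 8523/53 ≤ 729 = 3⁶, so L = 3.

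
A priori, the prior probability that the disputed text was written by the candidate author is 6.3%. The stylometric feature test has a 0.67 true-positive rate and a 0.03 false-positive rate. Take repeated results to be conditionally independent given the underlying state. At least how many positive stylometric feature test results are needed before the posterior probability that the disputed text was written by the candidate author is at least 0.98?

Prior odds: 0.063 ÷ 0.937 = 63/937.
Likelihood ratio of a positive result = 0.67/0.03 = 67/3.
Target odds: 0.98 ÷ 0.02 = 49.
Require (67/3)ⁿ ≥ 49 ÷ (63/937) = 6559/9.
(67/3)² = 4489/9 falls short of 6559/9 but (67/3)³ = 300763/27 reaches it, so n = 3.

3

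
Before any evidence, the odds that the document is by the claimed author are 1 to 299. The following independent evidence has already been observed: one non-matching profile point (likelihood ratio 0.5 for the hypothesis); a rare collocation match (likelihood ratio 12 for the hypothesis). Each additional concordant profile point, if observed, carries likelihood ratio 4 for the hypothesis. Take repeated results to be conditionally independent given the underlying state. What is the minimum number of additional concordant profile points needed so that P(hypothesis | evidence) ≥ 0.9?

5

Prior odds = 1/299.
Combined Bayes factor of the evidence already in hand = 0.5 × 12 = 6.
Odds after that evidence = (1/299) × 6 = 6/299.
Target odds = 0.9/0.1 = 9.
Need 4ⁿ ≥ 9 ÷ (6/299) = 448.5.
4⁴ = 256 falls short of 448.5 but 4⁵ = 1024 reaches it, so n = 5.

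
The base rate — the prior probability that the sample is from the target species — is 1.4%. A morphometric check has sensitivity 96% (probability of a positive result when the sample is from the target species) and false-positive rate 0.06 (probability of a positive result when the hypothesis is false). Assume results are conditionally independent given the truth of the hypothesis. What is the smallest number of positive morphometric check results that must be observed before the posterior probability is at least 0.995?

Prior odds = 0.014/0.986 = 7/493.
Likelihood ratio of a positive result = 0.96/0.06 = 16.
Target odds: 0.995 ÷ 0.005 = 199.
Require 16ⁿ ≥ 199 ÷ (7/493) = 98107/7.
16³ = 4096 falls short of 98107/7 but 16⁴ = 65536 reaches it, so n = 4.

4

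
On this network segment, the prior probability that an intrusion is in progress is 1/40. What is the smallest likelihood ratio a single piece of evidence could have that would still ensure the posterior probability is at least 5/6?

195

Prior odds = 0.025/0.975 = 1/39.
Target odds = (5/6)/(1/6) = 5.
Required Bayes factor = 5 ÷ (1/39) = 195.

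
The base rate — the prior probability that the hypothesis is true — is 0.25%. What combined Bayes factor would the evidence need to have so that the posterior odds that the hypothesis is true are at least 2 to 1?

798

Prior odds = 0.0025/0.9975 = 1/399.
Target odds = 2.
Required Bayes factor = 2 ÷ (1/399) = 798.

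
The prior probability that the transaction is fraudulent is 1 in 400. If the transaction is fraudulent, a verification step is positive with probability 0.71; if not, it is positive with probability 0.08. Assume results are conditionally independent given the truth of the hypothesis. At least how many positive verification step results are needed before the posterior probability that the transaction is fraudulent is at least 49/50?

Prior odds: 0.0025 ÷ 0.9975 = 1/399.
Likelihood ratio of a positive = 0.71/0.08 = 8.875.
Target odds: 0.98 ÷ 0.02 = 49.
Require 8.875ⁿ ≥ 49 ÷ (1/399) = 19551.
8.875⁴ = 25411681/4096 falls short of 19551 but 8.875⁵ ≈55060.7 reaches it, so n = 5.

5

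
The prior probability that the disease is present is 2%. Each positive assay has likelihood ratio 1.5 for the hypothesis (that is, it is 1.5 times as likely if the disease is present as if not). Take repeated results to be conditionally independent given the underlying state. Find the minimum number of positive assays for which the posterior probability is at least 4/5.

14

Prior odds = 0.02/0.98 = 1/49.
Likelihood ratio per positive assay = 1.5.
Target posterior odds = 0.8/0.2 = 4.
Need (1/49) × 1.5ⁿ ≥ 4, i.e. 1.5ⁿ ≥ 196.
1.5¹³ = 1594323/8192 falls short of 196 but 1.5¹⁴ = 4782969/16384 reaches it, so n = 14.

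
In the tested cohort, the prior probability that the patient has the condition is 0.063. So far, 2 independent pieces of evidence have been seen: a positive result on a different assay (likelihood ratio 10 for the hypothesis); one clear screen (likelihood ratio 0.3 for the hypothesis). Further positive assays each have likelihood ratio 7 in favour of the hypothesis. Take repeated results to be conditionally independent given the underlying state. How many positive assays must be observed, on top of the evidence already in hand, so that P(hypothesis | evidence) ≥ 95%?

3

Prior odds = 0.063/0.937 = 63/937.
Combined Bayes factor of the evidence already in hand = 10 × 0.3 = 3.
Odds after that evidence = (63/937) × 3 = 189/937.
Target odds = 0.95/0.05 = 19.
Need 7ⁿ ≥ 19 ÷ (189/937) = 17803/189.
7² = 49 falls short of 17803/189 but 7³ = 343 reaches it, so n = 3.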